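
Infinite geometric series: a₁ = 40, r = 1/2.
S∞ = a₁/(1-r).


S∞ = a₁/(1-r) = 40/(1 - 1/2)
= 40/(1/2)
= 80

S∞ = 80


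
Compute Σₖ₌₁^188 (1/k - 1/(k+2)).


Telescoping with gap 2: two head and two tail terms survive.
= (1 + 1/2) - (1/189 + 1/190)
= 3/2 - 1/189 - 1/190 = 26743/17955

Sum = 26743/17955


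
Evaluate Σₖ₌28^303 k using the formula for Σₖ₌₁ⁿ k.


Σₖ₌28^303 k = Σₖ₌₁^303 k − Σₖ₌₁^27 k
= 303·304/2 − 27·28/2
= 46056 − 378 = 45678

Σk = 45678


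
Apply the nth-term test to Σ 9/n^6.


lim(n→∞) 9/n^6 = 0
lim aₙ = 0 → nth-term test is INCONCLUSIVE
(Need other tests; this is actually a convergent p-series with p=6 > 1)

Inconclusive (lim aₙ = 0; need another test)


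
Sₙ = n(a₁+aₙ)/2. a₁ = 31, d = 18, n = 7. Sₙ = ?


aₙ = 31 + (7-1)×18 = 139
Sₙ = n(a₁+aₙ)/2 = 7×(31+139)/2
= 7×170/2 = 595

S_7 = 595


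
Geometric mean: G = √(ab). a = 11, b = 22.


GM = √(11×22) = √242 = 15.5563

GM = 15.5563


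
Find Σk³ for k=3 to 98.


Σₖ₌3^98 k³ = [98·99/2]² − [2·3/2]²
= 23532201 − 9 = 23532192

Σk³ = 23532192


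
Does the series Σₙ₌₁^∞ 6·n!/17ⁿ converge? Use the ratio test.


aₙ = 6·n!/17^n
a_{n+1}/aₙ = (n+1)!/17^(n+1) × 17^n/n!  (constant 6 cancels)
= (n+1)/17
L = lim(n→∞) (n+1)/17 = ∞
L > 1 → series DIVERGES

Diverges (ratio test: L = ∞ > 1)


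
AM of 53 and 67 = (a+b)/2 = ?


AM = (53 + 67)/2 = 120/2 = 60

AM = 60


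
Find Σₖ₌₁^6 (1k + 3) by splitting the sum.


Σ(1k+3) = 1·Σk + 3·n
= 1·21 + 3·6
= 21 + 18 = 39

Σ = 39


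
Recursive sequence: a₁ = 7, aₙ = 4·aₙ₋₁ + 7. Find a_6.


Computing step by step:
a_1 = 7
a_2 = 35
a_3 = 147
a_4 = 595
a_5 = 2387
a_6 = 9555


a_6 = 9555


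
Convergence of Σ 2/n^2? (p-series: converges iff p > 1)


p-series test: Σ c/n^p converges if p > 1, diverges if p ≤ 1 (constant c > 0 doesn't affect convergence).
p = 2
2 > 1 → CONVERGES

Converges (p = 2 > 1)


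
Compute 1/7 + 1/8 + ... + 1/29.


Σₖ₌7^29 1/k = 1/7 + 1/8 + 1/9 + ... + 1/29
= 3520777082527/2329089562800
≈ 1.5117

Sum = 3520777082527/2329089562800 ≈ 1.5117


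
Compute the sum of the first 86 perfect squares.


n = 86
n(n+1)(2n+1)/6 = 86×87×173/6
= 1294386/6 = 215731

Σk² = 215731


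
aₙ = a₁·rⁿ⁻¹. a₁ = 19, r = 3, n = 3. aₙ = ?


aₙ = a₁·r^(n-1)
= 19×3^2
= 19×9
= 171

a_3 = 171


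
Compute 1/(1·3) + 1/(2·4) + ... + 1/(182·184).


1/(k(k+2)) = (1/2)·(1/k - 1/(k+2)) (partial fractions)
Telescoping: Σ = (1/2)·(1 + 1/2 - 1/183 - 1/184) = 50141/67344

Sum = 50141/67344


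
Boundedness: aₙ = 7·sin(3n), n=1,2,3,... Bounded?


For all n, -1 ≤ sin(3n) ≤ 1, so -7 ≤ 7·sin(3n) ≤ 7
Lower bound: -7, Upper bound: 7
The sequence IS bounded

Bounded (-7 ≤ aₙ ≤ 7)


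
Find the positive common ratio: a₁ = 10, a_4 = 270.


r^(n-1) = aₙ/a₁
r^3 = 270/10 = 27
r = 27^(1/3)
= 3

r = 3


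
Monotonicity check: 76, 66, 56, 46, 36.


Differences: -10, -10, -10, -10
All differences < 0 → strictly DECREASING

Monotonically decreasing


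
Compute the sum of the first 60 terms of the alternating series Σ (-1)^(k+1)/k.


S = 1 - 1/2 + 1/3 - 1/4 + 1/5 - 1/6 + 1/7 - 1/8 ± ...
= 0.6849
(Full series converges to +ln(2) ≈ +0.6931)

S_60 = 0.6849


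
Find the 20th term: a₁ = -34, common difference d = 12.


aₙ = a₁ + (n-1)d
= -34 + (20-1)×12
= -34 + 228
= 194

a_20 = 194


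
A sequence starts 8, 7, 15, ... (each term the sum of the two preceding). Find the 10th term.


Computing iteratively: 8, 7, 15, 22, 37, 59, 96, 155, 251, 406
a_10 = 406

a_10 = 406


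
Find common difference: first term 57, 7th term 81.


d = (aₙ - a₁)/(n-1)
= (81 - 57)/(7-1)
= 24/6 = 4

d = 4


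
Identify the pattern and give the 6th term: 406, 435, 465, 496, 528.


Pattern: triangular numbers: n(n+1)/2
Terms: 406, 435, 465, 496, 528
Next term = 561

Next term = 561


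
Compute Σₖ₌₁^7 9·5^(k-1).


Sₙ = 9×(5^7 - 1)/(5 - 1)
= 9×(78125 - 1)/4
= 9×78124/4
= 175779

S_7 = 175779


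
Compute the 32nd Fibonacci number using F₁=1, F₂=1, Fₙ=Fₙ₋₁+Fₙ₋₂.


Fibonacci sequence: 1, 1, 2, 3, 5, 8, 13, 21, 34, 55, 89, ...
F(32) = 2178309

F(32) = 2178309


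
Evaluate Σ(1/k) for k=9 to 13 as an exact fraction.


Σₖ₌9^13 1/k = 1/9 + 1/10 + 1/11 + 1/12 + 1/13
= 11899/25740
≈ 0.4623

Sum = 11899/25740 ≈ 0.4623


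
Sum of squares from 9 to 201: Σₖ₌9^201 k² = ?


Σₖ₌9^201 k² = Σₖ₌₁^201 k² − Σₖ₌₁^8 k²
= 201·202·403/6 − 8·9·17/6
= 2727101 − 204 = 2726897

Σk² = 2726897


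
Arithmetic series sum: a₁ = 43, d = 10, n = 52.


aₙ = 43 + (52-1)×10 = 553
Sₙ = n(a₁+aₙ)/2 = 52×(43+553)/2
= 52×596/2 = 15496

S_52 = 15496


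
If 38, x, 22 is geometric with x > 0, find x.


GM = √(38×22) = √836 = 28.9137

GM = 28.9137


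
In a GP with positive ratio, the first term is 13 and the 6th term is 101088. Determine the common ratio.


r^(n-1) = aₙ/a₁
r^5 = 101088/13 = 7776
r = 7776^(1/5)
= 6

r = 6


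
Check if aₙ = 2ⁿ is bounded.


aₙ = 2ⁿ → as n→∞, aₙ→∞ (since base 2 > 1)
No finite upper bound exists
The sequence is UNBOUNDED

Unbounded (aₙ → ∞ as n → ∞)


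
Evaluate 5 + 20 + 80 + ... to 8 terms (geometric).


Sₙ = 5×(4^8 - 1)/(4 - 1)
= 5×(65536 - 1)/3
= 5×65535/3
= 109225

S_8 = 109225


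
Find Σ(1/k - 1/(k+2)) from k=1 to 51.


Telescoping with gap 2: two head and two tail terms survive.
= (1 + 1/2) - (1/52 + 1/53)
= 3/2 - 1/52 - 1/53 = 4029/2756

Sum = 4029/2756


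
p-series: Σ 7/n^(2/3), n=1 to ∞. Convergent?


p-series test: Σ c/n^p converges if p > 1, diverges if p ≤ 1 (constant c > 0 doesn't affect convergence).
p = 2/3
2/3 ≤ 1 → DIVERGES

Diverges (p = 2/3 ≤ 1)


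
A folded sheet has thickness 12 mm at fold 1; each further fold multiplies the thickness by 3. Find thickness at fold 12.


aₙ = a₁·r^(n-1)
= 12×3^11
= 12×177147
= 2125764

a_12 = 2125764


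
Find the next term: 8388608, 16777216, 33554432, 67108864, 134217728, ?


Pattern: powers of 2: 2ⁿ
Terms: 8388608, 16777216, 33554432, 67108864, 134217728
Next term = 268435456

Next term = 268435456


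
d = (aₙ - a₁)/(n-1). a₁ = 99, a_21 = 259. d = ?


d = (aₙ - a₁)/(n-1)
= (259 - 99)/(21-1)
= 160/20 = 8

d = 8


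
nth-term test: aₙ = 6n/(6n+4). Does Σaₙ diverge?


lim(n→∞) 6n/(6n+4) = 6/6 = 1  (divide numerator and denominator by n)
lim aₙ = 1 ≠ 0 → series DIVERGES

Diverges (lim aₙ = 1 ≠ 0)


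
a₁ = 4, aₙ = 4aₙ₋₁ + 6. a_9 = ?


Computing step by step:
a_1 = 4
a_2 = 22
a_3 = 94
a_4 = 382
a_5 = 1534
a_6 = 6142
a_7 = 24574
a_8 = 98302
a_9 = 393214


a_9 = 393214


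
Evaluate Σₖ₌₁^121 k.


n(n+1)/2 = 121×122/2 = 14762/2 = 7381

Σk = 7381


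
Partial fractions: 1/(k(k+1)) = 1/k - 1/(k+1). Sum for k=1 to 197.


1/(k(k+1)) = 1/k - 1/(k+1) (partial fractions)
Telescoping: Σ = 1 - 1/198 = 197/198

Sum = 197/198


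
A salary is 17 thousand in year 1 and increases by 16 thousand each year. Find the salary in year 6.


aₙ = a₁ + (n-1)d
= 17 + (6-1)×16
= 17 + 80
= 97

a_6 = 97


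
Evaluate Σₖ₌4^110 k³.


Σₖ₌4^110 k³ = [110·111/2]² − [3·4/2]²
= 37271025 − 36 = 37270989

Σk³ = 37270989


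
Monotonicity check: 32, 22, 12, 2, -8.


Differences: -10, -10, -10, -10
All differences < 0 → strictly DECREASING

Monotonically decreasing


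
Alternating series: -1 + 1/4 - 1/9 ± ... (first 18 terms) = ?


S = -1 + 1/4 - 1/9 + 1/16 - 1/25 + 1/36 - 1/49 + 1/64 ± ...
= -0.821
(Full series converges to -π²/12 ≈ -0.8225)

S_18 = -0.821


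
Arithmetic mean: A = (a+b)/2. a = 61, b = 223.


AM = (61 + 223)/2 = 284/2 = 142

AM = 142


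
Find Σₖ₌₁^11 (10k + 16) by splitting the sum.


Σ(10k+16) = 10·Σk + 16·n
= 10·66 + 16·11
= 660 + 176 = 836

Σ = 836


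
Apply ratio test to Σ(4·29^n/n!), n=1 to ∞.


aₙ = 4·29^n/n!
a_{n+1}/aₙ = 29^(n+1)/(n+1)! × n!/29^n  (constant 4 cancels)
= 29/(n+1)
L = lim(n→∞) 29/(n+1) = 0
L < 1 → series CONVERGES

Converges (ratio test: L = 0 < 1)


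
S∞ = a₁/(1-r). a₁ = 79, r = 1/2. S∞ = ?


S∞ = a₁/(1-r) = 79/(1 - 1/2)
= 79/(1/2)
= 158

S∞ = 158


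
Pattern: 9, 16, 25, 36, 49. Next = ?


Pattern: perfect squares: n²
Terms: 9, 16, 25, 36, 49
Next term = 64

Next term = 64


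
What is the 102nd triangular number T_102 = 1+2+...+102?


n(n+1)/2 = 102×103/2 = 10506/2 = 5253

Σk = 5253


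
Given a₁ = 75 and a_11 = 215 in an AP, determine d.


d = (aₙ - a₁)/(n-1)
= (215 - 75)/(11-1)
= 140/10 = 14

d = 14


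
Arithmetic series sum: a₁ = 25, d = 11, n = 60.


aₙ = 25 + (60-1)×11 = 674
Sₙ = n(a₁+aₙ)/2 = 60×(25+674)/2
= 60×699/2 = 20970

S_60 = 20970


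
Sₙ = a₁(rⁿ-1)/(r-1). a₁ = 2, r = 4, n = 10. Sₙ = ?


Sₙ = 2×(4^10 - 1)/(4 - 1)
= 2×(1048576 - 1)/3
= 2×1048575/3
= 699050

S_10 = 699050


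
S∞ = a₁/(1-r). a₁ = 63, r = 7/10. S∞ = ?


S∞ = a₁/(1-r) = 63/(1 - 7/10)
= 63/(3/10)
= 210

S∞ = 210


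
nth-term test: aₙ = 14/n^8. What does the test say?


lim(n→∞) 14/n^8 = 0
lim aₙ = 0 → nth-term test is INCONCLUSIVE
(Need other tests; this is actually a convergent p-series with p=8 > 1)

Inconclusive (lim aₙ = 0; need another test)


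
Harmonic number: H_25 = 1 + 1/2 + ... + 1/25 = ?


H_25 = 1/1 + 1/2 + 1/3 + ... + 1/25
= 34052522467/8923714800
≈ 3.816

H_25 = 34052522467/8923714800 ≈ 3.816


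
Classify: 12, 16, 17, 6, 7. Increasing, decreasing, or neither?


Differences: 4, 1, -11, 1
Difference at position 1 is +4 (> 0) but position 3 is -11 (< 0) — sequence both rises and falls
→ NOT monotonic

Not monotonic


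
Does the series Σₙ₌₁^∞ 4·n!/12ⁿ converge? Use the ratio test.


aₙ = 4·n!/12^n
a_{n+1}/aₙ = (n+1)!/12^(n+1) × 12^n/n!  (constant 4 cancels)
= (n+1)/12
L = lim(n→∞) (n+1)/12 = ∞
L > 1 → series DIVERGES

Diverges (ratio test: L = ∞ > 1)


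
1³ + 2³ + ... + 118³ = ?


n(n+1)/2 = 118×119/2 = 7021
Σk³ = 7021² = 49294441

Σk³ = 49294441


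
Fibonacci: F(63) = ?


Fibonacci sequence: 1, 1, 2, 3, 5, 8, 13, 21, 34, 55, 89, ...
F(63) = 6557470319842

F(63) = 6557470319842


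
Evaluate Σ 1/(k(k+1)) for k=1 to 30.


1/(k(k+1)) = 1/k - 1/(k+1) (partial fractions)
Telescoping: Σ = 1 - 1/31 = 30/31

Sum = 30/31


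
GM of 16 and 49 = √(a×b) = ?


GM = √(16×49) = √784 = 28

GM = 28


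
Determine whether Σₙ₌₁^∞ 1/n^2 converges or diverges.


p-series test: Σ c/n^p converges if p > 1, diverges if p ≤ 1 (constant c > 0 doesn't affect convergence).
p = 2
2 > 1 → CONVERGES

Converges (p = 2 > 1)


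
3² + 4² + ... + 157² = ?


Σₖ₌3^157 k² = Σₖ₌₁^157 k² − Σₖ₌₁^2 k²
= 157·158·315/6 − 2·3·5/6
= 1302315 − 5 = 1302310

Σk² = 1302310


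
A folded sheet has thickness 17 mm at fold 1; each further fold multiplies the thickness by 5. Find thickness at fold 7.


aₙ = a₁·r^(n-1)
= 17×5^6
= 17×15625
= 265625

a_7 = 265625


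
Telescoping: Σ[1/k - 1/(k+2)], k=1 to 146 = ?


Telescoping with gap 2: two head and two tail terms survive.
= (1 + 1/2) - (1/147 + 1/148)
= 3/2 - 1/147 - 1/148 = 32339/21756

Sum = 32339/21756


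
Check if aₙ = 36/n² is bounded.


a₁ = 36, a₂ = 36/4, a₃ = 36/9, ...
0 < aₙ ≤ 36 for all n ≥ 1
The sequence IS bounded

Bounded (0 < aₙ ≤ 36)


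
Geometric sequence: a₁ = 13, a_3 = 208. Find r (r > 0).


r^(n-1) = aₙ/a₁
r^2 = 208/13 = 16
r = 16^(1/2)
= ±4; taking r > 0 gives r = 4

r = 4


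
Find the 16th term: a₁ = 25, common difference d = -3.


aₙ = a₁ + (n-1)d
= 25 + (16-1)×-3
= 25 - 45
= -20

a_16 = -20


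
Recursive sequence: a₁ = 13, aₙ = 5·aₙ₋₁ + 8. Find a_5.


Computing step by step:
a_1 = 13
a_2 = 73
a_3 = 373
a_4 = 1873
a_5 = 9373


a_5 = 9373


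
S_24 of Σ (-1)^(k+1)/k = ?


S = 1 - 1/2 + 1/3 - 1/4 + 1/5 - 1/6 + 1/7 - 1/8 ± ...
= 0.6727
(Full series converges to +ln(2) ≈ +0.6931)

S_24 = 0.6727


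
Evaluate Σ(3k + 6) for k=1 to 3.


Σ(3k+6) = 3·Σk + 6·n
= 3·6 + 6·3
= 18 + 18 = 36

Σ = 36


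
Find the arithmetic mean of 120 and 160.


AM = (120 + 160)/2 = 280/2 = 140

AM = 140


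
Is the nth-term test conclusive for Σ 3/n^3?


lim(n→∞) 3/n^3 = 0
lim aₙ = 0 → nth-term test is INCONCLUSIVE
(Need other tests; this is actually a convergent p-series with p=3 > 1)

Inconclusive (lim aₙ = 0; need another test)


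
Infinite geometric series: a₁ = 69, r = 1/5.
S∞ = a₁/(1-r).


S∞ = a₁/(1-r) = 69/(1 - 1/5)
= 69/(4/5)
= 345/4

S∞ = 345/4


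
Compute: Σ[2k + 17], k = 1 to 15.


Σ(2k+17) = 2·Σk + 17·n
= 2·120 + 17·15
= 240 + 255 = 495

Σ = 495


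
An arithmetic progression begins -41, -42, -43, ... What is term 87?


aₙ = a₁ + (n-1)d
= -41 + (87-1)×-1
= -41 - 86
= -127

a_87 = -127


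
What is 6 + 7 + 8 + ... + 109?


Σₖ₌6^109 k = Σₖ₌₁^109 k − Σₖ₌₁^5 k
= 109·110/2 − 5·6/2
= 5995 − 15 = 5980

Σk = 5980


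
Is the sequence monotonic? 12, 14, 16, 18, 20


Differences: 2, 2, 2, 2
All differences > 0 → strictly INCREASING

Monotonically increasing


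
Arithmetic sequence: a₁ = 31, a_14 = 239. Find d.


d = (aₙ - a₁)/(n-1)
= (239 - 31)/(14-1)
= 208/13 = 16

d = 16


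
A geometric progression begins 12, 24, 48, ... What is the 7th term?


aₙ = a₁·r^(n-1)
= 12×2^6
= 12×64
= 768

a_7 = 768


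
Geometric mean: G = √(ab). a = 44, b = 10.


GM = √(44×10) = √440 = 20.9762

GM = 20.9762


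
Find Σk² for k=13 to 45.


Σₖ₌13^45 k² = Σₖ₌₁^45 k² − Σₖ₌₁^12 k²
= 45·46·91/6 − 12·13·25/6
= 31395 − 650 = 30745

Σk² = 30745


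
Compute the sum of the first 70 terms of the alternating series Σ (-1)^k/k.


S = -1 + 1/2 - 1/3 + 1/4 - 1/5 + 1/6 - 1/7 + 1/8 ± ...
= -0.6861
(Full series converges to -ln(2) ≈ -0.6931)

S_70 = -0.6861


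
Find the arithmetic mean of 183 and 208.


AM = (183 + 208)/2 = 391/2 = 195.5

AM = 195.5


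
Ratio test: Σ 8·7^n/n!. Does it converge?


aₙ = 8·7^n/n!
a_{n+1}/aₙ = 7^(n+1)/(n+1)! × n!/7^n  (constant 8 cancels)
= 7/(n+1)
L = lim(n→∞) 7/(n+1) = 0
L < 1 → series CONVERGES

Converges (ratio test: L = 0 < 1)


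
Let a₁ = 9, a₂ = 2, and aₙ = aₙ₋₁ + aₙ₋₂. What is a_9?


Computing iteratively: 9, 2, 11, 13, 24, 37, 61, 98, 159
a_9 = 159

a_9 = 159


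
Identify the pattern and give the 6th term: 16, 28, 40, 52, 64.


Pattern: arithmetic (d=12)
Terms: 16, 28, 40, 52, 64
Next term = 76

Next term = 76


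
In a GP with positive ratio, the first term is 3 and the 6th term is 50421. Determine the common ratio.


r^(n-1) = aₙ/a₁
r^5 = 50421/3 = 16807
r = 16807^(1/5)
= 7

r = 7


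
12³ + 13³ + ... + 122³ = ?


Σₖ₌12^122 k³ = [122·123/2]² − [11·12/2]²
= 56295009 − 4356 = 56290653

Σk³ = 56290653


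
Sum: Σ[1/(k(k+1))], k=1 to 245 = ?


1/(k(k+1)) = 1/k - 1/(k+1) (partial fractions)
Telescoping: Σ = 1 - 1/246 = 245/246

Sum = 245/246


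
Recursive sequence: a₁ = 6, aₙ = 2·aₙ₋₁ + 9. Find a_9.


Computing step by step:
a_1 = 6
a_2 = 21
a_3 = 51
a_4 = 111
a_5 = 231
a_6 = 471
a_7 = 951
a_8 = 1911
a_9 = 3831


a_9 = 3831


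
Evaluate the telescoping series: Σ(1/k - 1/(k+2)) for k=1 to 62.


Telescoping with gap 2: two head and two tail terms survive.
= (1 + 1/2) - (1/63 + 1/64)
= 3/2 - 1/63 - 1/64 = 5921/4032

Sum = 5921/4032


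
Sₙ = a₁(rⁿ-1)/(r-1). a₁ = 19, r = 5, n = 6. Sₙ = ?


Sₙ = 19×(5^6 - 1)/(5 - 1)
= 19×(15625 - 1)/4
= 19×15624/4
= 74214

S_6 = 74214


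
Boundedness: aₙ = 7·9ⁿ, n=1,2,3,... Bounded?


aₙ = 7·9ⁿ → as n→∞, aₙ→∞ (since base 9 > 1)
No finite upper bound exists
The sequence is UNBOUNDED

Unbounded (aₙ → ∞ as n → ∞)


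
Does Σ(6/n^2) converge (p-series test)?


p-series test: Σ c/n^p converges if p > 1, diverges if p ≤ 1 (constant c > 0 doesn't affect convergence).
p = 2
2 > 1 → CONVERGES

Converges (p = 2 > 1)


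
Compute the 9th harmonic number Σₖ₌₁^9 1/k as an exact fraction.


H_9 = 1/1 + 1/2 + 1/3 + 1/4 + 1/5 + 1/6 + 1/7 + 1/8 + 1/9
= 7129/2520
≈ 2.829

H_9 = 7129/2520 ≈ 2.829


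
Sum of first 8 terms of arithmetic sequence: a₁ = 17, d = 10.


aₙ = 17 + (8-1)×10 = 87
Sₙ = n(a₁+aₙ)/2 = 8×(17+87)/2
= 8×104/2 = 416

S_8 = 416


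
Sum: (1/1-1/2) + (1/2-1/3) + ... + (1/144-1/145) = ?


Telescoping: adjacent terms cancel.
= 1/1 - 1/145
= 1 - 1/145 = 144/145

Sum = 144/145


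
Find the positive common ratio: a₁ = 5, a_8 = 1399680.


r^(n-1) = aₙ/a₁
r^7 = 1399680/5 = 279936
r = 279936^(1/7)
= 6

r = 6


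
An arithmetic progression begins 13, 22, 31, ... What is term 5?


aₙ = a₁ + (n-1)d
= 13 + (5-1)×9
= 13 + 36
= 49

a_5 = 49


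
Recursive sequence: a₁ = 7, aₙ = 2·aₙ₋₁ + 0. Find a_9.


Computing step by step:
a_1 = 7
a_2 = 14
a_3 = 28
a_4 = 56
a_5 = 112
a_6 = 224
a_7 = 448
a_8 = 896
a_9 = 1792


a_9 = 1792


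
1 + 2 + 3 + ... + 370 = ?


n(n+1)/2 = 370×371/2 = 137270/2 = 68635

Σk = 68635


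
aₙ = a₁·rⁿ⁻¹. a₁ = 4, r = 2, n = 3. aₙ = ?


aₙ = a₁·r^(n-1)
= 4×2^2
= 4×4
= 16

a_3 = 16


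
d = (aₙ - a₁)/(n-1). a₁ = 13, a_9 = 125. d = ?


d = (aₙ - a₁)/(n-1)
= (125 - 13)/(9-1)
= 112/8 = 14

d = 14


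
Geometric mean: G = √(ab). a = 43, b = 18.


GM = √(43×18) = √774 = 27.8209

GM = 27.8209


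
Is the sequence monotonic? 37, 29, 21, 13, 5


Differences: -8, -8, -8, -8
All differences < 0 → strictly DECREASING

Monotonically decreasing


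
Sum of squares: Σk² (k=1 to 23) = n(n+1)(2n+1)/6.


n = 23
n(n+1)(2n+1)/6 = 23×24×47/6
= 25944/6 = 4324

Σk² = 4324


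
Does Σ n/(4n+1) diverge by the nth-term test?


lim(n→∞) n/(4n+1) = 1/4 = 1/4  (divide numerator and denominator by n)
lim aₙ = 1/4 ≠ 0 → series DIVERGES

Diverges (lim aₙ = 1/4 ≠ 0)


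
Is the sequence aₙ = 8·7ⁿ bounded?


aₙ = 8·7ⁿ → as n→∞, aₙ→∞ (since base 7 > 1)
No finite upper bound exists
The sequence is UNBOUNDED

Unbounded (aₙ → ∞ as n → ∞)


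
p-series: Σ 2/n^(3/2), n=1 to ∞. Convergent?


p-series test: Σ c/n^p converges if p > 1, diverges if p ≤ 1 (constant c > 0 doesn't affect convergence).
p = 3/2
3/2 > 1 → CONVERGES

Converges (p = 3/2 > 1)


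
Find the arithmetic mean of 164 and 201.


AM = (164 + 201)/2 = 365/2 = 182.5

AM = 182.5


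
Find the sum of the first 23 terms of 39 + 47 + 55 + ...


aₙ = 39 + (23-1)×8 = 215
Sₙ = n(a₁+aₙ)/2 = 23×(39+215)/2
= 23×254/2 = 2921

S_23 = 2921


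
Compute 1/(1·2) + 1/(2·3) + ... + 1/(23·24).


1/(k(k+1)) = 1/k - 1/(k+1) (partial fractions)
Telescoping: Σ = 1 - 1/24 = 23/24

Sum = 23/24


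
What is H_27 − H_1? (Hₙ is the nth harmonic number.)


Σₖ₌2^27 1/k = 1/2 + 1/3 + 1/4 + ... + 1/27
= 232222818803/80313433200
≈ 2.8915

Sum = 232222818803/80313433200 ≈ 2.8915


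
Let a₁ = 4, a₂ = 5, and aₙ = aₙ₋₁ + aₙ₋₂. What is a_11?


Computing iteratively: 4, 5, 9, 14, 23, 37, 60, 97, 157, 254, 411
a_11 = 411

a_11 = 411


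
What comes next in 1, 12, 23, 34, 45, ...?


Pattern: arithmetic (d=11)
Terms: 1, 12, 23, 34, 45
Next term = 56

Next term = 56


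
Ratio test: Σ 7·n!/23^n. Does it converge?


aₙ = 7·n!/23^n
a_{n+1}/aₙ = (n+1)!/23^(n+1) × 23^n/n!  (constant 7 cancels)
= (n+1)/23
L = lim(n→∞) (n+1)/23 = ∞
L > 1 → series DIVERGES

Diverges (ratio test: L = ∞ > 1)


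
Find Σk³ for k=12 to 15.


Σₖ₌12^15 k³ = [15·16/2]² − [11·12/2]²
= 14400 − 4356 = 10044

Σk³ = 10044


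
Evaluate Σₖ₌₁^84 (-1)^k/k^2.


S = -1 + 1/4 - 1/9 + 1/16 - 1/25 + 1/36 - 1/49 + 1/64 ± ...
= -0.8224
(Full series converges to -π²/12 ≈ -0.8225)

S_84 = -0.8224


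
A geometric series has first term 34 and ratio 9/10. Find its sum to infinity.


S∞ = a₁/(1-r) = 34/(1 - 9/10)
= 34/(1/10)
= 340

S∞ = 340


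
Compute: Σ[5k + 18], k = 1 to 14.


Σ(5k+18) = 5·Σk + 18·n
= 5·105 + 18·14
= 525 + 252 = 777

Σ = 777


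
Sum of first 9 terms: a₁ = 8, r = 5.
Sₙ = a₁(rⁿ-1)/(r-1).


Sₙ = 8×(5^9 - 1)/(5 - 1)
= 8×(1953125 - 1)/4
= 8×1953124/4
= 3906248

S_9 = 3906248


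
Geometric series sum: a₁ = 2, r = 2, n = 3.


Sₙ = 2×(2^3 - 1)/(2 - 1)
= 2×(8 - 1)/1
= 2×7/1
= 14

S_3 = 14


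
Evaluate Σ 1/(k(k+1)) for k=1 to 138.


1/(k(k+1)) = 1/k - 1/(k+1) (partial fractions)
Telescoping: Σ = 1 - 1/139 = 138/139

Sum = 138/139


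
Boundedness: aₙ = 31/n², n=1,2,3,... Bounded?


a₁ = 31, a₂ = 31/4, a₃ = 31/9, ...
0 < aₙ ≤ 31 for all n ≥ 1
The sequence IS bounded

Bounded (0 < aₙ ≤ 31)


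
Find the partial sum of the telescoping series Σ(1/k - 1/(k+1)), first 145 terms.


Telescoping: adjacent terms cancel.
= 1/1 - 1/146
= 1 - 1/146 = 145/146

Sum = 145/146


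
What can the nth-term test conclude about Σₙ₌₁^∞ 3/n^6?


lim(n→∞) 3/n^6 = 0
lim aₙ = 0 → nth-term test is INCONCLUSIVE
(Need other tests; this is actually a convergent p-series with p=6 > 1)

Inconclusive (lim aₙ = 0; need another test)


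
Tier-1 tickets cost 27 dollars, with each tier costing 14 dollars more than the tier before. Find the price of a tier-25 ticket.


aₙ = a₁ + (n-1)d
= 27 + (25-1)×14
= 27 + 336
= 363

a_25 = 363


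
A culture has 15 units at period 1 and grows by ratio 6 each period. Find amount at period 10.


aₙ = a₁·r^(n-1)
= 15×6^9
= 15×10077696
= 151165440

a_10 = 151165440


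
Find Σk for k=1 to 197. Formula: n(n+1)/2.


n(n+1)/2 = 197×198/2 = 39006/2 = 19503

Σk = 19503


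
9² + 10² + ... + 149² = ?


Σₖ₌9^149 k² = Σₖ₌₁^149 k² − Σₖ₌₁^8 k²
= 149·150·299/6 − 8·9·17/6
= 1113775 − 204 = 1113571

Σk² = 1113571


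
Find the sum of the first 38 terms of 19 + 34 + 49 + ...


aₙ = 19 + (38-1)×15 = 574
Sₙ = n(a₁+aₙ)/2 = 38×(19+574)/2
= 38×593/2 = 11267

S_38 = 11267


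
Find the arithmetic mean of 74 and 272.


AM = (74 + 272)/2 = 346/2 = 173

AM = 173


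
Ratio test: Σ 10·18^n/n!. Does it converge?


aₙ = 10·18^n/n!
a_{n+1}/aₙ = 18^(n+1)/(n+1)! × n!/18^n  (constant 10 cancels)
= 18/(n+1)
L = lim(n→∞) 18/(n+1) = 0
L < 1 → series CONVERGES

Converges (ratio test: L = 0 < 1)


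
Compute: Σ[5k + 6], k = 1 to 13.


Σ(5k+6) = 5·Σk + 6·n
= 5·91 + 6·13
= 455 + 78 = 533

Σ = 533


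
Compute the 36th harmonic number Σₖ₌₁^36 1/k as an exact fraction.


H_36 = 1/1 + 1/2 + 1/3 + ... + 1/36
= 54801925434709/13127595717600
≈ 4.1746

H_36 = 54801925434709/13127595717600 ≈ 4.1746


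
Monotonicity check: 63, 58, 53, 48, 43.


Differences: -5, -5, -5, -5
All differences < 0 → strictly DECREASING

Monotonically decreasing


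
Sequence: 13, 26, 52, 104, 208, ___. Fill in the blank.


Pattern: geometric (r=2)
Terms: 13, 26, 52, 104, 208
Next term = 416

Next term = 416


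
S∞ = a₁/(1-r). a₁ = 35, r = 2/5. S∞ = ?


S∞ = a₁/(1-r) = 35/(1 - 2/5)
= 35/(3/5)
= 175/3

S∞ = 175/3


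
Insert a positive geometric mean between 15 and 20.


GM = √(15×20) = √300 = 17.3205

GM = 17.3205


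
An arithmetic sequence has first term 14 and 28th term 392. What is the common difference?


d = (aₙ - a₁)/(n-1)
= (392 - 14)/(28-1)
= 378/27 = 14

d = 14


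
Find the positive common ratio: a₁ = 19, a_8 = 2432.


r^(n-1) = aₙ/a₁
r^7 = 2432/19 = 128
r = 128^(1/7)
= 2

r = 2


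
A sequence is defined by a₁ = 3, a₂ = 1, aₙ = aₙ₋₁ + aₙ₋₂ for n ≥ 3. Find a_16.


Computing iteratively: 3, 1, 4, 5, 9, 14, 23, 37, 60, 97, 157, 254, ...
a_16 = 1741

a_16 = 1741


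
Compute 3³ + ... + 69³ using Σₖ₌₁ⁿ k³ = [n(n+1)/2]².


Σₖ₌3^69 k³ = [69·70/2]² − [2·3/2]²
= 5832225 − 9 = 5832216

Σk³ = 5832216


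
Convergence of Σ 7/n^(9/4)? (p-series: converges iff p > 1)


p-series test: Σ c/n^p converges if p > 1, diverges if p ≤ 1 (constant c > 0 doesn't affect convergence).
p = 9/4
9/4 > 1 → CONVERGES

Converges (p = 9/4 > 1)


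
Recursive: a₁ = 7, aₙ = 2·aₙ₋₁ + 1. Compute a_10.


Computing step by step:
a_1 = 7
a_2 = 15
a_3 = 31
a_4 = 63
a_5 = 127
a_6 = 255
a_7 = 511
a_8 = 1023
a_9 = 2047
a_10 = 4095


a_10 = 4095


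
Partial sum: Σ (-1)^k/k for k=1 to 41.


S = -1 + 1/2 - 1/3 + 1/4 - 1/5 + 1/6 - 1/7 + 1/8 ± ...
= -0.7052
(Full series converges to -ln(2) ≈ -0.6931)

S_41 = -0.7052


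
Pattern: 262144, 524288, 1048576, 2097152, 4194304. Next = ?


Pattern: powers of 2: 2ⁿ
Terms: 262144, 524288, 1048576, 2097152, 4194304
Next term = 8388608

Next term = 8388608


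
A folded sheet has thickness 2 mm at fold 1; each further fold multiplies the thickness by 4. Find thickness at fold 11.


aₙ = a₁·r^(n-1)
= 2×4^10
= 2×1048576
= 2097152

a_11 = 2097152


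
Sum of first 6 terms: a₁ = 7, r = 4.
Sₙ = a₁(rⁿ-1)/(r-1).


Sₙ = 7×(4^6 - 1)/(4 - 1)
= 7×(4096 - 1)/3
= 7×4095/3
= 9555

S_6 = 9555


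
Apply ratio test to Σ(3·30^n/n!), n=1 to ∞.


aₙ = 3·30^n/n!
a_{n+1}/aₙ = 30^(n+1)/(n+1)! × n!/30^n  (constant 3 cancels)
= 30/(n+1)
L = lim(n→∞) 30/(n+1) = 0
L < 1 → series CONVERGES

Converges (ratio test: L = 0 < 1)


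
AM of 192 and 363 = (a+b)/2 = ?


AM = (192 + 363)/2 = 555/2 = 277.5

AM = 277.5


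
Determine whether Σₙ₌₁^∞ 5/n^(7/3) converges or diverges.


p-series test: Σ c/n^p converges if p > 1, diverges if p ≤ 1 (constant c > 0 doesn't affect convergence).
p = 7/3
7/3 > 1 → CONVERGES

Converges (p = 7/3 > 1)


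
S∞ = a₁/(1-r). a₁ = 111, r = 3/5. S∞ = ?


S∞ = a₁/(1-r) = 111/(1 - 3/5)
= 111/(2/5)
= 555/2

S∞ = 555/2


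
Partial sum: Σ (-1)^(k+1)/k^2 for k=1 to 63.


S = 1 - 1/4 + 1/9 - 1/16 + 1/25 - 1/36 + 1/49 - 1/64 ± ...
= 0.8226
(Full series converges to +π²/12 ≈ +0.8225)

S_63 = 0.8226


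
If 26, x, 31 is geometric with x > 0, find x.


GM = √(26×31) = √806 = 28.3901

GM = 28.3901


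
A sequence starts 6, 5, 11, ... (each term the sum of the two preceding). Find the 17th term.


Computing iteratively: 6, 5, 11, 16, 27, 43, 70, 113, 183, 296, 479, 775, ...
a_17 = 8595

a_17 = 8595


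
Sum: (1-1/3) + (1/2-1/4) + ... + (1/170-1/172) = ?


Telescoping with gap 2: two head and two tail terms survive.
= (1 + 1/2) - (1/171 + 1/172)
= 3/2 - 1/171 - 1/172 = 43775/29412

Sum = 43775/29412


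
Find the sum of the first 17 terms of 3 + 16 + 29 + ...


aₙ = 3 + (17-1)×13 = 211
Sₙ = n(a₁+aₙ)/2 = 17×(3+211)/2
= 17×214/2 = 1819

S_17 = 1819


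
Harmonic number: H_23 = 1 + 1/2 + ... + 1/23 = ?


H_23 = 1/1 + 1/2 + 1/3 + ... + 1/23
= 444316699/118982864
≈ 3.7343

H_23 = 444316699/118982864 ≈ 3.7343


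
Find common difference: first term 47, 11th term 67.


d = (aₙ - a₁)/(n-1)
= (67 - 47)/(11-1)
= 20/10 = 2

d = 2


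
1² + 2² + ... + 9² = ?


n = 9
n(n+1)(2n+1)/6 = 9×10×19/6
= 1710/6 = 285

Σk² = 285


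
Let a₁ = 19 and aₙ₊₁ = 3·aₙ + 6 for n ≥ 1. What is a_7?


Computing step by step:
a_1 = 19
a_2 = 63
a_3 = 195
a_4 = 591
a_5 = 1779
a_6 = 5343
a_7 = 16035


a_7 = 16035


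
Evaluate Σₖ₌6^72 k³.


Σₖ₌6^72 k³ = [72·73/2]² − [5·6/2]²
= 6906384 − 225 = 6906159

Σk³ = 6906159


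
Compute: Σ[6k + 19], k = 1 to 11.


Σ(6k+19) = 6·Σk + 19·n
= 6·66 + 19·11
= 396 + 209 = 605

Σ = 605


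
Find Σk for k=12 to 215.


Σₖ₌12^215 k = Σₖ₌₁^215 k − Σₖ₌₁^11 k
= 215·216/2 − 11·12/2
= 23220 − 66 = 23154

Σk = 23154


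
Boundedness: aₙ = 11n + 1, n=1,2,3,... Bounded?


aₙ = 11n + 1 → as n→∞, aₙ→∞
No finite upper bound exists
The sequence is UNBOUNDED

Unbounded (aₙ → ∞ as n → ∞)


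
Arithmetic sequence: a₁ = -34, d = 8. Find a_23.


aₙ = a₁ + (n-1)d
= -34 + (23-1)×8
= -34 + 176
= 142

a_23 = 142


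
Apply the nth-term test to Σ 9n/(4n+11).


lim(n→∞) 9n/(4n+11) = 9/4 = 9/4  (divide numerator and denominator by n)
lim aₙ = 9/4 ≠ 0 → series DIVERGES

Diverges (lim aₙ = 9/4 ≠ 0)


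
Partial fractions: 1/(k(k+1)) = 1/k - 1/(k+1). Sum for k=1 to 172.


1/(k(k+1)) = 1/k - 1/(k+1) (partial fractions)
Telescoping: Σ = 1 - 1/173 = 172/173

Sum = 172/173


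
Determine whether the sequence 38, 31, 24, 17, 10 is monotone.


Differences: -7, -7, -7, -7
All differences < 0 → strictly DECREASING

Monotonically decreasing


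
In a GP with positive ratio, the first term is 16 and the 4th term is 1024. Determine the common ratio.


r^(n-1) = aₙ/a₁
r^3 = 1024/16 = 64
r = 64^(1/3)
= 4

r = 4


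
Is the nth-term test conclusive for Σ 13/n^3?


lim(n→∞) 13/n^3 = 0
lim aₙ = 0 → nth-term test is INCONCLUSIVE
(Need other tests; this is actually a convergent p-series with p=3 > 1)

Inconclusive (lim aₙ = 0; need another test)


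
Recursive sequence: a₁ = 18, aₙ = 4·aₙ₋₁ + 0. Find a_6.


Computing step by step:
a_1 = 18
a_2 = 72
a_3 = 288
a_4 = 1152
a_5 = 4608
a_6 = 18432


a_6 = 18432


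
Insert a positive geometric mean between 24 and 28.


GM = √(24×28) = √672 = 25.923

GM = 25.923


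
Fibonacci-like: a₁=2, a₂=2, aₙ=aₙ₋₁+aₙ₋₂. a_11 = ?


Computing iteratively: 2, 2, 4, 6, 10, 16, 26, 42, 68, 110, 178
a_11 = 178

a_11 = 178


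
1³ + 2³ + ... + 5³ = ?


n(n+1)/2 = 5×6/2 = 15
Σk³ = 15² = 225

Σk³ = 225


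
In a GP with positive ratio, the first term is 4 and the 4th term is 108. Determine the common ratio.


r^(n-1) = aₙ/a₁
r^3 = 108/4 = 27
r = 27^(1/3)
= 3

r = 3


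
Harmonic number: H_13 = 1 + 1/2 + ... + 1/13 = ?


H_13 = 1/1 + 1/2 + 1/3 + ... + 1/13
= 1145993/360360
≈ 3.1801

H_13 = 1145993/360360 ≈ 3.1801


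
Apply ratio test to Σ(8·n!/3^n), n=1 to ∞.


aₙ = 8·n!/3^n
a_{n+1}/aₙ = (n+1)!/3^(n+1) × 3^n/n!  (constant 8 cancels)
= (n+1)/3
L = lim(n→∞) (n+1)/3 = ∞
L > 1 → series DIVERGES

Diverges (ratio test: L = ∞ > 1)


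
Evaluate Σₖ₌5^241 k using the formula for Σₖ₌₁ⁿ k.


Σₖ₌5^241 k = Σₖ₌₁^241 k − Σₖ₌₁^4 k
= 241·242/2 − 4·5/2
= 29161 − 10 = 29151

Σk = 29151


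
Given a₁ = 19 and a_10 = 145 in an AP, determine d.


d = (aₙ - a₁)/(n-1)
= (145 - 19)/(10-1)
= 126/9 = 14

d = 14


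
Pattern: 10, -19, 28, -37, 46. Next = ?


Pattern: alternating sign, magnitude arithmetic (d=9)
Terms: 10, -19, 28, -37, 46
Next term = -55

Next term = -55


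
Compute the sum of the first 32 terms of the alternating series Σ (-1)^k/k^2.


S = -1 + 1/4 - 1/9 + 1/16 - 1/25 + 1/36 - 1/49 + 1/64 ± ...
= -0.822
(Full series converges to -π²/12 ≈ -0.8225)

S_32 = -0.822


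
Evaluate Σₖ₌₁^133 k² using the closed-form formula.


n = 133
n(n+1)(2n+1)/6 = 133×134×267/6
= 4758474/6 = 793079

Σk² = 793079


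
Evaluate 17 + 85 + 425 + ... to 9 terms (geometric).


Sₙ = 17×(5^9 - 1)/(5 - 1)
= 17×(1953125 - 1)/4
= 17×1953124/4
= 8300777

S_9 = 8300777


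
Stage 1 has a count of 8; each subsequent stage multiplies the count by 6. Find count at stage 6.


aₙ = a₁·r^(n-1)
= 8×6^5
= 8×7776
= 62208

a_6 = 62208


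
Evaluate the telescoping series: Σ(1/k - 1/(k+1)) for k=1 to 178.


Telescoping: adjacent terms cancel.
= 1/1 - 1/179
= 1 - 1/179 = 178/179

Sum = 178/179


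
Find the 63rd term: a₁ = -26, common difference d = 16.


aₙ = a₁ + (n-1)d
= -26 + (63-1)×16
= -26 + 992
= 966

a_63 = 966


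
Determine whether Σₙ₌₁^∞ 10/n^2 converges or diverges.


p-series test: Σ c/n^p converges if p > 1, diverges if p ≤ 1 (constant c > 0 doesn't affect convergence).
p = 2
2 > 1 → CONVERGES

Converges (p = 2 > 1)


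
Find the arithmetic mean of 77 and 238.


AM = (77 + 238)/2 = 315/2 = 157.5

AM = 157.5


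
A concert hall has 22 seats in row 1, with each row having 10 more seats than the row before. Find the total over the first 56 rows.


aₙ = 22 + (56-1)×10 = 572
Sₙ = n(a₁+aₙ)/2 = 56×(22+572)/2
= 56×594/2 = 16632

S_56 = 16632


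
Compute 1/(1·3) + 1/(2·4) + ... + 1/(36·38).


1/(k(k+2)) = (1/2)·(1/k - 1/(k+2)) (partial fractions)
Telescoping: Σ = (1/2)·(1 + 1/2 - 1/37 - 1/38) = 1017/1406

Sum = 1017/1406


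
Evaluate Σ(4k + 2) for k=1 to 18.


Σ(4k+2) = 4·Σk + 2·n
= 4·171 + 2·18
= 684 + 36 = 720

Σ = 720


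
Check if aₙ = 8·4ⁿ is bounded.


aₙ = 8·4ⁿ → as n→∞, aₙ→∞ (since base 4 > 1)
No finite upper bound exists
The sequence is UNBOUNDED

Unbounded (aₙ → ∞ as n → ∞)


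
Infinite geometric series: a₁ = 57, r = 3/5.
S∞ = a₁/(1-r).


S∞ = a₁/(1-r) = 57/(1 - 3/5)
= 57/(2/5)
= 285/2

S∞ = 285/2


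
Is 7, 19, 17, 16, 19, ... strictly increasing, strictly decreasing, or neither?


Differences: 12, -2, -1, 3
Difference at position 1 is +12 (> 0) but position 2 is -2 (< 0) — sequence both rises and falls
→ NOT monotonic

Not monotonic


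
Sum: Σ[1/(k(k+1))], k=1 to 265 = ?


1/(k(k+1)) = 1/k - 1/(k+1) (partial fractions)
Telescoping: Σ = 1 - 1/266 = 265/266

Sum = 265/266


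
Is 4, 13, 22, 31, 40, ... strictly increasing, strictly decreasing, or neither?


Differences: 9, 9, 9, 9
All differences > 0 → strictly INCREASING

Monotonically increasing


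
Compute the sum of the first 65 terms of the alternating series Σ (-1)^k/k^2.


S = -1 + 1/4 - 1/9 + 1/16 - 1/25 + 1/36 - 1/49 + 1/64 ± ...
= -0.8226
(Full series converges to -π²/12 ≈ -0.8225)

S_65 = -0.8226


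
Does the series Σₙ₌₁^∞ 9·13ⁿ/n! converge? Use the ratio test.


aₙ = 9·13^n/n!
a_{n+1}/aₙ = 13^(n+1)/(n+1)! × n!/13^n  (constant 9 cancels)
= 13/(n+1)
L = lim(n→∞) 13/(n+1) = 0
L < 1 → series CONVERGES

Converges (ratio test: L = 0 < 1)


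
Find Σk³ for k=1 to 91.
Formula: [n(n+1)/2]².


n(n+1)/2 = 91×92/2 = 4186
Σk³ = 4186² = 17522596

Σk³ = 17522596


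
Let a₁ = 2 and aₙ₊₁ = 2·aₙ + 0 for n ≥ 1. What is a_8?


Computing step by step:
a_1 = 2
a_2 = 4
a_3 = 8
a_4 = 16
a_5 = 32
a_6 = 64
a_7 = 128
a_8 = 256


a_8 = 256


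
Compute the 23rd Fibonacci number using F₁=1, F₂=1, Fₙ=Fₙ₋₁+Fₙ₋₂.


Fibonacci sequence: 1, 1, 2, 3, 5, 8, 13, 21, 34, 55, 89, ...
F(23) = 28657

F(23) = 28657


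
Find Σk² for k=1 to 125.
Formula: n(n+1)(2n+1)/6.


n = 125
n(n+1)(2n+1)/6 = 125×126×251/6
= 3953250/6 = 658875

Σk² = 658875


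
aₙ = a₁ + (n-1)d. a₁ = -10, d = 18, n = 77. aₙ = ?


aₙ = a₁ + (n-1)d
= -10 + (77-1)×18
= -10 + 1368
= 1358

a_77 = 1358


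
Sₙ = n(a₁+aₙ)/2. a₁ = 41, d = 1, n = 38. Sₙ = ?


aₙ = 41 + (38-1)×1 = 78
Sₙ = n(a₁+aₙ)/2 = 38×(41+78)/2
= 38×119/2 = 2261

S_38 = 2261


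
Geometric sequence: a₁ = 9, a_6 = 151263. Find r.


r^(n-1) = aₙ/a₁
r^5 = 151263/9 = 16807
r = 16807^(1/5)
= 7

r = 7


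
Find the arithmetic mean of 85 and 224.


AM = (85 + 224)/2 = 309/2 = 154.5

AM = 154.5


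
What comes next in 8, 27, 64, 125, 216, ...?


Pattern: perfect cubes: n³
Terms: 8, 27, 64, 125, 216
Next term = 343

Next term = 343


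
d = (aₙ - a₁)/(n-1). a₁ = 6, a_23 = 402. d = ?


d = (aₙ - a₁)/(n-1)
= (402 - 6)/(23-1)
= 396/22 = 18

d = 18


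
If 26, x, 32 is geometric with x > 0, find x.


GM = √(26×32) = √832 = 28.8444

GM = 28.8444


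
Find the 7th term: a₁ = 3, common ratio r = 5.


aₙ = a₁·r^(n-1)
= 3×5^6
= 3×15625
= 46875

a_7 = 46875


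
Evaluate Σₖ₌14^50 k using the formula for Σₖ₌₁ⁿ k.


Σₖ₌14^50 k = Σₖ₌₁^50 k − Σₖ₌₁^13 k
= 50·51/2 − 13·14/2
= 1275 − 91 = 1184

Σk = 1184


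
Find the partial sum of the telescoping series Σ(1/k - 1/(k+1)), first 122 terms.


Telescoping: adjacent terms cancel.
= 1/1 - 1/123
= 1 - 1/123 = 122/123

Sum = 122/123


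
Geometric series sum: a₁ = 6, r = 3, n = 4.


Sₙ = 6×(3^4 - 1)/(3 - 1)
= 6×(81 - 1)/2
= 6×80/2
= 240

S_4 = 240


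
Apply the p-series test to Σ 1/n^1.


p-series test: Σ c/n^p converges if p > 1, diverges if p ≤ 1 (constant c > 0 doesn't affect convergence).
p = 1
1 ≤ 1 → DIVERGES

Diverges (p = 1 ≤ 1)


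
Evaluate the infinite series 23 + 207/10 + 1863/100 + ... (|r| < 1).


S∞ = a₁/(1-r) = 23/(1 - 9/10)
= 23/(1/10)
= 230

S∞ = 230


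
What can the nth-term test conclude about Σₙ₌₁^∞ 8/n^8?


lim(n→∞) 8/n^8 = 0
lim aₙ = 0 → nth-term test is INCONCLUSIVE
(Need other tests; this is actually a convergent p-series with p=8 > 1)

Inconclusive (lim aₙ = 0; need another test)


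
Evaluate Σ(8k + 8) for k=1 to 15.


Σ(8k+8) = 8·Σk + 8·n
= 8·120 + 8·15
= 960 + 120 = 1080

Σ = 1080


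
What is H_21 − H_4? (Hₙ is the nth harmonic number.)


Σₖ₌5^21 1/k = 1/5 + 1/6 + 1/7 + ... + 1/21
= 24241859/15519504
≈ 1.562

Sum = 24241859/15519504 ≈ 1.562


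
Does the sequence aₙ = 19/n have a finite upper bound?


a₁ = 19, a₂ = 19/2, a₃ = 19/3, ...
0 < aₙ ≤ 19 for all n ≥ 1
Lower bound: 0, Upper bound: 19
The sequence IS bounded

Bounded (0 < aₙ ≤ 19)


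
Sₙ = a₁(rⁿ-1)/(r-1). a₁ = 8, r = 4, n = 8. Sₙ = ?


Sₙ = 8×(4^8 - 1)/(4 - 1)
= 8×(65536 - 1)/3
= 8×65535/3
= 174760

S_8 = 174760


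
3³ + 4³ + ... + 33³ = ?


Σₖ₌3^33 k³ = [33·34/2]² − [2·3/2]²
= 314721 − 9 = 314712

Σk³ = 314712


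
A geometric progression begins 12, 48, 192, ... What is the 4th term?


aₙ = a₁·r^(n-1)
= 12×4^3
= 12×64
= 768

a_4 = 768


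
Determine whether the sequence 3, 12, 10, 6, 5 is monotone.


Differences: 9, -2, -4, -1
Difference at position 1 is +9 (> 0) but position 2 is -2 (< 0) — sequence both rises and falls
→ NOT monotonic

Not monotonic


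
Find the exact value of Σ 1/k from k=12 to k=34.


Σₖ₌12^34 1/k = 1/12 + 1/13 + 1/14 + ... + 1/34
= 158603136279059/144403552893600
≈ 1.0983

Sum = 158603136279059/144403552893600 ≈ 1.0983


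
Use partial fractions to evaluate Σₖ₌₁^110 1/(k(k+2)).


1/(k(k+2)) = (1/2)·(1/k - 1/(k+2)) (partial fractions)
Telescoping: Σ = (1/2)·(1 + 1/2 - 1/111 - 1/112) = 18425/24864

Sum = 18425/24864


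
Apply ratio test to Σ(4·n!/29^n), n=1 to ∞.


aₙ = 4·n!/29^n
a_{n+1}/aₙ = (n+1)!/29^(n+1) × 29^n/n!  (constant 4 cancels)
= (n+1)/29
L = lim(n→∞) (n+1)/29 = ∞
L > 1 → series DIVERGES

Diverges (ratio test: L = ∞ > 1)


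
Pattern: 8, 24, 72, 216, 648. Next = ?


Pattern: geometric (r=3)
Terms: 8, 24, 72, 216, 648
Next term = 1944

Next term = 1944
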